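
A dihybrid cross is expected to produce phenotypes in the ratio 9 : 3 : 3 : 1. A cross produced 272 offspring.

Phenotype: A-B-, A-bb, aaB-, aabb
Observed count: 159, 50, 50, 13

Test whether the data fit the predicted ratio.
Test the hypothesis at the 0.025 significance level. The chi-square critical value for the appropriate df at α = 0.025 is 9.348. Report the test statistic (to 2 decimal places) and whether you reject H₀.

1.22; do not reject

Ratio total = 16. Expected counts: 272×9/16 = 153, 272×3/16 = 51, 272×3/16 = 51, 272×1/16 = 17.
A-B-: (159 − 153)²/153 = 36/153 = 0.235
A-bb: (50 − 51)²/51 = 1/51 = 0.020
aaB-: (50 − 51)²/51 = 1/51 = 0.020
aabb: (13 − 17)²/17 = 16/17 = 0.941
Sum = 1.22
df = 3. Since 1.22 < 9.348, we do not reject H₀.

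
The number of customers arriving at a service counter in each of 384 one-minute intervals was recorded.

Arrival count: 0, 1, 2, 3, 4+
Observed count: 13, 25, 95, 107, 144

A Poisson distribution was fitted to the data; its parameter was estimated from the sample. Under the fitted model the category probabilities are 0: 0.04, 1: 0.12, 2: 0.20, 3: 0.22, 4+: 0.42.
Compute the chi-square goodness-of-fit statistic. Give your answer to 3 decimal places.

Expected counts E_i = n·p_i: 384×0.04 = 15.36, 384×0.12 = 46.08, 384×0.20 = 76.8, 384×0.22 = 84.48, 384×0.42 = 161.28.
0: (13 − 15.36)²/15.36 = 5.5696/15.36 = 0.3626
1: (25 − 46.08)²/46.08 = 444.3664/46.08 = 9.6434
2: (95 − 76.8)²/76.8 = 331.24/76.8 = 4.3130
3: (107 − 84.48)²/84.48 = 507.1504/84.48 = 6.0032
4+: (144 − 161.28)²/161.28 = 298.5984/161.28 = 1.8514
Sum = 22.174

22.174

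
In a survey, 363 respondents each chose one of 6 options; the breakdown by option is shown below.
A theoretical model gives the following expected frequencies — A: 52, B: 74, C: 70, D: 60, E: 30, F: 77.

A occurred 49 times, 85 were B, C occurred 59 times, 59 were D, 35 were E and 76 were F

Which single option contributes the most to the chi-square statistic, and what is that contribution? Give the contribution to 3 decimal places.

A: (49 − 52)²/52 = 9/52 = 0.1731
B: (85 − 74)²/74 = 121/74 = 1.6351
C: (59 − 70)²/70 = 121/70 = 1.7286
D: (59 − 60)²/60 = 1/60 = 0.0167
E: (35 − 30)²/30 = 25/30 = 0.8333
F: (76 − 77)²/77 = 1/77 = 0.0130
The largest term is for C: 1.729.

C, 1.729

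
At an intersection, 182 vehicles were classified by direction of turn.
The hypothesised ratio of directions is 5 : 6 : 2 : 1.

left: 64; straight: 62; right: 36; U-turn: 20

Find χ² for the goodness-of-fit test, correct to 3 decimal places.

10.913

Ratio total = 14. Expected counts: 182×5/14 = 65, 182×6/14 = 78, 182×2/14 = 26, 182×1/14 = 13.
cat           O        E   (O−E)²/E
left         64       65     0.0154
straight     62       78     3.2821
right        36       26     3.8462
U-turn       20       13     3.7692
Sum = 10.913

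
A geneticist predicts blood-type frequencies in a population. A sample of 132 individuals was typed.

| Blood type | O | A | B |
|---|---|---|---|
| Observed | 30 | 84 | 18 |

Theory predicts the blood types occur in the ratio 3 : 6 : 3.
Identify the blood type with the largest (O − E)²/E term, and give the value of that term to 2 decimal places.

B, 6.82

Ratio total = 12. Expected counts: 132×3/12 = 33, 132×6/12 = 66, 132×3/12 = 33.
χ² = (30−33)²/33 + (84−66)²/66 + (18−33)²/33
   = 0.273 + 4.909 + 6.818
The largest term is for B: 6.82.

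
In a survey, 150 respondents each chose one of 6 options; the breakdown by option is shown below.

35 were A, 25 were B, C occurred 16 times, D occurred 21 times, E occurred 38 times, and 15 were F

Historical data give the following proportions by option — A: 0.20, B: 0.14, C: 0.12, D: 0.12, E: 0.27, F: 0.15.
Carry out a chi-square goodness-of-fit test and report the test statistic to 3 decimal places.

4.972

Expected counts E_i = n·p_i: 150×0.20 = 30, 150×0.14 = 21, 150×0.12 = 18, 150×0.12 = 18, 150×0.27 = 40.5, 150×0.15 = 22.5.
χ² = (35−30)²/30 + (25−21)²/21 + (16−18)²/18 + (21−18)²/18 + (38−40.5)²/40.5 + (15−22.5)²/22.5
   = 0.8333 + 0.7619 + 0.2222 + 0.5000 + 0.1543 + 2.5000
Sum = 4.972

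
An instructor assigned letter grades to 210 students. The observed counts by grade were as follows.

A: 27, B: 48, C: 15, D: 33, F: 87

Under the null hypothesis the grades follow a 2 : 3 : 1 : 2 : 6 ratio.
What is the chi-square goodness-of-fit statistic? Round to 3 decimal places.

Ratio total = 14. Expected counts: 210×2/14 = 30, 210×3/14 = 45, 210×1/14 = 15, 210×2/14 = 30, 210×6/14 = 90.
χ² = (27−30)²/30 + (48−45)²/45 + (15−15)²/15 + (33−30)²/30 + (87−90)²/90
   = 0.3000 + 0.2000 + 0.0000 + 0.3000 + 0.1000
Sum = 0.900

0.900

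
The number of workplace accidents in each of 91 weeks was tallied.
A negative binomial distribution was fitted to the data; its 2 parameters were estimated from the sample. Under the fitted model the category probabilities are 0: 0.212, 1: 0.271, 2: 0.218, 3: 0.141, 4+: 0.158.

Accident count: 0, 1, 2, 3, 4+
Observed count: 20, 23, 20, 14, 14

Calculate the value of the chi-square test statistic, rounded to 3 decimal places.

Expected counts E_i = n·p_i: 91×0.212 = 19.292, 91×0.271 = 24.661, 91×0.218 = 19.838, 91×0.141 = 12.831, 91×0.158 = 14.378.
cat         O        E   (O−E)²/E
0          20   19.292     0.0260
1          23   24.661     0.1119
2          20   19.838     0.0013
3          14   12.831     0.1065
4+         14   14.378     0.0099
Sum = 0.256

0.256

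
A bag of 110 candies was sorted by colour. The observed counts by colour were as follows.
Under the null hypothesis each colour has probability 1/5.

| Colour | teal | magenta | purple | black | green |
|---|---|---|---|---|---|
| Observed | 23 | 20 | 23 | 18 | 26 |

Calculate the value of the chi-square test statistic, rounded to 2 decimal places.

1.73

Expected count for each of the 5 categories: 110/5 = 22.
χ² = (23−22)²/22 + (20−22)²/22 + (23−22)²/22 + (18−22)²/22 + (26−22)²/22
   = 0.045 + 0.182 + 0.045 + 0.727 + 0.727
Sum = 1.73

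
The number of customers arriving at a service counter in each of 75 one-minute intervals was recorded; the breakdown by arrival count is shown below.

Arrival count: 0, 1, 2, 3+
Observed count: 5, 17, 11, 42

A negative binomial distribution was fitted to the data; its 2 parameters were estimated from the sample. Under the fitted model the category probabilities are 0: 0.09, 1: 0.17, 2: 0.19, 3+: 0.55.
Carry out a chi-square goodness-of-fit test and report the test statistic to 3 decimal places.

2.625

Expected counts E_i = n·p_i: 75×0.09 = 6.75, 75×0.17 = 12.75, 75×0.19 = 14.25, 75×0.55 = 41.25.
0: (5 − 6.75)²/6.75 = 3.0625/6.75 = 0.4537
1: (17 − 12.75)²/12.75 = 18.0625/12.75 = 1.4167
2: (11 − 14.25)²/14.25 = 10.5625/14.25 = 0.7412
3+: (42 − 41.25)²/41.25 = 0.5625/41.25 = 0.0136
Sum = 2.625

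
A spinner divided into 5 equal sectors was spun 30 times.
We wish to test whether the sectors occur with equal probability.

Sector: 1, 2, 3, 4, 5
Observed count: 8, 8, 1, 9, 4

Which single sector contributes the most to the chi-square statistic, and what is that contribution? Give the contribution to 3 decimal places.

3, 4.167

Expected count for each of the 5 categories: 30/5 = 6.
1: (8 − 6)²/6 = 4/6 = 0.6667
2: (8 − 6)²/6 = 4/6 = 0.6667
3: (1 − 6)²/6 = 25/6 = 4.1667
4: (9 − 6)²/6 = 9/6 = 1.5000
5: (4 − 6)²/6 = 4/6 = 0.6667
The largest term is for 3: 4.167.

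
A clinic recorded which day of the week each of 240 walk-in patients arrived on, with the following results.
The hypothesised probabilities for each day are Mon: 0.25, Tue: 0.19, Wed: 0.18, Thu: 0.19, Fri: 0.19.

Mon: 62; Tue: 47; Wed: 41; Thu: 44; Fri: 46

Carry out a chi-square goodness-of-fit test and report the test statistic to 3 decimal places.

Expected counts E_i = n·p_i: 240×0.25 = 60, 240×0.19 = 45.6, 240×0.18 = 43.2, 240×0.19 = 45.6, 240×0.19 = 45.6.
χ² = (62−60)²/60 + (47−45.6)²/45.6 + (41−43.2)²/43.2 + (44−45.6)²/45.6 + (46−45.6)²/45.6
   = 0.0667 + 0.0430 + 0.1120 + 0.0561 + 0.0035
Sum = 0.281

0.281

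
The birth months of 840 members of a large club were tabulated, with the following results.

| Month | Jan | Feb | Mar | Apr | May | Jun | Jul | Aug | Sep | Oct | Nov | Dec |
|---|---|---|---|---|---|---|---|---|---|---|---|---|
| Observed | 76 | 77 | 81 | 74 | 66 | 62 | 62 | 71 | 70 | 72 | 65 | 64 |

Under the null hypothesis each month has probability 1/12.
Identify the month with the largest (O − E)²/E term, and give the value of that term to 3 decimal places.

Expected count for each of the 12 categories: 840/12 = 70.
Jan: (76 − 70)²/70 = 36/70 = 0.5143
Feb: (77 − 70)²/70 = 49/70 = 0.7000
Mar: (81 − 70)²/70 = 121/70 = 1.7286
Apr: (74 − 70)²/70 = 16/70 = 0.2286
May: (66 − 70)²/70 = 16/70 = 0.2286
Jun: (62 − 70)²/70 = 64/70 = 0.9143
Jul: (62 − 70)²/70 = 64/70 = 0.9143
Aug: (71 − 70)²/70 = 1/70 = 0.0143
Sep: (70 − 70)²/70 = 0/70 = 0.0000
Oct: (72 − 70)²/70 = 4/70 = 0.0571
Nov: (65 − 70)²/70 = 25/70 = 0.3571
Dec: (64 − 70)²/70 = 36/70 = 0.5143
The largest term is for Mar: 1.729.

Mar, 1.729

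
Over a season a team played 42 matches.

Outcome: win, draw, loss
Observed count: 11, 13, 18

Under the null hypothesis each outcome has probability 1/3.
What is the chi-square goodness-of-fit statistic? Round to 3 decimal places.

1.857

Expected count for each of the 3 categories: 42/3 = 14.
χ² = (11−14)²/14 + (13−14)²/14 + (18−14)²/14
   = 0.6429 + 0.0714 + 1.1429
Sum = 1.857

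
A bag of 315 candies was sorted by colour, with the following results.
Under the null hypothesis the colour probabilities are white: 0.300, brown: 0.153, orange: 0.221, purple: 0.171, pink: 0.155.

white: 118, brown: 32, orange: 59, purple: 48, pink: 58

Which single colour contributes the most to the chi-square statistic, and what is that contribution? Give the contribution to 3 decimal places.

white, 5.844

Expected counts E_i = n·p_i: 315×0.300 = 94.5, 315×0.153 = 48.195, 315×0.221 = 69.615, 315×0.171 = 53.865, 315×0.155 = 48.825.
cat         O        E   (O−E)²/E
white     118     94.5     5.8439
brown      32   48.195     5.4420
orange     59   69.615     1.6186
purple     48   53.865     0.6386
pink       58   48.825     1.7241
The largest term is for white: 5.844.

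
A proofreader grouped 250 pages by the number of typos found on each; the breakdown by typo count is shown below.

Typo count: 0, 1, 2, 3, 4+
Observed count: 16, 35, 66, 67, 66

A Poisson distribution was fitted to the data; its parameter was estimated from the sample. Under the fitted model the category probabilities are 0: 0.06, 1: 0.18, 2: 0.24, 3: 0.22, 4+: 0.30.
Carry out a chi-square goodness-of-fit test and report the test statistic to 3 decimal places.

Expected counts E_i = n·p_i: 250×0.06 = 15, 250×0.18 = 45, 250×0.24 = 60, 250×0.22 = 55, 250×0.30 = 75.
χ² = (16−15)²/15 + (35−45)²/45 + (66−60)²/60 + (67−55)²/55 + (66−75)²/75
   = 0.0667 + 2.2222 + 0.6000 + 2.6182 + 1.0800
Sum = 6.587

6.587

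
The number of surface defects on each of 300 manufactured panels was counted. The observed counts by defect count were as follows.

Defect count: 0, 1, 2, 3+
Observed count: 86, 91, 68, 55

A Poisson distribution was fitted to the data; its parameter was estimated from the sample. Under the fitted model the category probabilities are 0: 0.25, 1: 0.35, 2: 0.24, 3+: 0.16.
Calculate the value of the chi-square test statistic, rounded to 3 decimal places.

Expected counts E_i = n·p_i: 300×0.25 = 75, 300×0.35 = 105, 300×0.24 = 72, 300×0.16 = 48.
χ² = (86−75)²/75 + (91−105)²/105 + (68−72)²/72 + (55−48)²/48
   = 1.6133 + 1.8667 + 0.2222 + 1.0208
Sum = 4.723

4.723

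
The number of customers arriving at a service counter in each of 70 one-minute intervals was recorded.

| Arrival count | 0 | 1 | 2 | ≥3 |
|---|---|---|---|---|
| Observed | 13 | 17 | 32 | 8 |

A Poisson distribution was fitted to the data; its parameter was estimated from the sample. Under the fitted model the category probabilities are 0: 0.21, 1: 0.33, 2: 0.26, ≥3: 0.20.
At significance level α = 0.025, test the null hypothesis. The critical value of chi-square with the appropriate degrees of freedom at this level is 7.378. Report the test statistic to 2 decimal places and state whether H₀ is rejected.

14.84; reject

Expected counts E_i = n·p_i: 70×0.21 = 14.7, 70×0.33 = 23.1, 70×0.26 = 18.2, 70×0.20 = 14.
0: (13 − 14.7)²/14.7 = 2.89/14.7 = 0.197
1: (17 − 23.1)²/23.1 = 37.21/23.1 = 1.611
2: (32 − 18.2)²/18.2 = 190.44/18.2 = 10.464
≥3: (8 − 14)²/14 = 36/14 = 2.571
Sum = 14.84
df = 2. Since 14.84 > 7.378, we reject H₀.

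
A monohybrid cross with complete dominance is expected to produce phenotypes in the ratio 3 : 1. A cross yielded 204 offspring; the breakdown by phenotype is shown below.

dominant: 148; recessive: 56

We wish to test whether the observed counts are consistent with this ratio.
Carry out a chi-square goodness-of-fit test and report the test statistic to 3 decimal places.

0.654

Ratio total = 4. Expected counts: 204×3/4 = 153, 204×1/4 = 51.
dominant: (148 − 153)²/153 = 25/153 = 0.1634
recessive: (56 − 51)²/51 = 25/51 = 0.4902
Sum = 0.654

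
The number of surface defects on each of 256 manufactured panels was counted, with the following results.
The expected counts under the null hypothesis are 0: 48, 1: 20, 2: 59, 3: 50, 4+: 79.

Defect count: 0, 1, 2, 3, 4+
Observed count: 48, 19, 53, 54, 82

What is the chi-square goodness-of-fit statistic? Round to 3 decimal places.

1.094

0: (48 − 48)²/48 = 0/48 = 0.0000
1: (19 − 20)²/20 = 1/20 = 0.0500
2: (53 − 59)²/59 = 36/59 = 0.6102
3: (54 − 50)²/50 = 16/50 = 0.3200
4+: (82 − 79)²/79 = 9/79 = 0.1139
Sum = 1.094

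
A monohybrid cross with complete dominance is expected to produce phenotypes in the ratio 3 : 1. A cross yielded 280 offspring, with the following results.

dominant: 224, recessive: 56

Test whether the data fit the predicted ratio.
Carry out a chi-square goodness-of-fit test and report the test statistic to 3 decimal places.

Ratio total = 4. Expected counts: 280×3/4 = 210, 280×1/4 = 70.
dominant: (224 − 210)²/210 = 196/210 = 0.9333
recessive: (56 − 70)²/70 = 196/70 = 2.8000
Sum = 3.733

3.733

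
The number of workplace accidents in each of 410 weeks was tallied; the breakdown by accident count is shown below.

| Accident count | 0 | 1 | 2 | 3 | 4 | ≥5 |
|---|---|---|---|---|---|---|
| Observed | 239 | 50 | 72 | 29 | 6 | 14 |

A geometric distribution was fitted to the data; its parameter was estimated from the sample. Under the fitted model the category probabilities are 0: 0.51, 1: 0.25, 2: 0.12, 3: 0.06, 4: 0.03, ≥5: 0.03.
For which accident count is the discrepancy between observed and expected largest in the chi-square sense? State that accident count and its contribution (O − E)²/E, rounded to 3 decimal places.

Expected counts E_i = n·p_i: 410×0.51 = 209.1, 410×0.25 = 102.5, 410×0.12 = 49.2, 410×0.06 = 24.6, 410×0.03 = 12.3, 410×0.03 = 12.3.
cat         O        E   (O−E)²/E
0         239    209.1     4.2755
1          50    102.5    26.8902
2          72     49.2    10.5659
3          29     24.6     0.7870
4           6     12.3     3.2268
≥5         14     12.3     0.2350
The largest term is for 1: 26.890.

1, 26.890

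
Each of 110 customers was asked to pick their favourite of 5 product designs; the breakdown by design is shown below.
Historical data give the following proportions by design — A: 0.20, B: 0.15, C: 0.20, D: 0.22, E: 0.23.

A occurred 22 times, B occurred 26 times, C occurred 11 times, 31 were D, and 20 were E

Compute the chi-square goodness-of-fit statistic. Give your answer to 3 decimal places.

Expected counts E_i = n·p_i: 110×0.20 = 22, 110×0.15 = 16.5, 110×0.20 = 22, 110×0.22 = 24.2, 110×0.23 = 25.3.
A: (22 − 22)²/22 = 0/22 = 0.0000
B: (26 − 16.5)²/16.5 = 90.25/16.5 = 5.4697
C: (11 − 22)²/22 = 121/22 = 5.5000
D: (31 − 24.2)²/24.2 = 46.24/24.2 = 1.9107
E: (20 − 25.3)²/25.3 = 28.09/25.3 = 1.1103
Sum = 13.991

13.991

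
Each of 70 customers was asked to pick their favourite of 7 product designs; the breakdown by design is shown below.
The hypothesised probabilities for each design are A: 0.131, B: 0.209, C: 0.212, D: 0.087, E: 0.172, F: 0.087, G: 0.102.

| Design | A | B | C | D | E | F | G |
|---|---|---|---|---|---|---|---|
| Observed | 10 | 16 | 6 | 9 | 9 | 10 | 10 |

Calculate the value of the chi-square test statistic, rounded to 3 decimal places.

11.283

Expected counts E_i = n·p_i: 70×0.131 = 9.17, 70×0.209 = 14.63, 70×0.212 = 14.84, 70×0.087 = 6.09, 70×0.172 = 12.04, 70×0.087 = 6.09, 70×0.102 = 7.14.
A: (10 − 9.17)²/9.17 = 0.6889/9.17 = 0.0751
B: (16 − 14.63)²/14.63 = 1.8769/14.63 = 0.1283
C: (6 − 14.84)²/14.84 = 78.1456/14.84 = 5.2659
D: (9 − 6.09)²/6.09 = 8.4681/6.09 = 1.3905
E: (9 − 12.04)²/12.04 = 9.2416/12.04 = 0.7676
F: (10 − 6.09)²/6.09 = 15.2881/6.09 = 2.5104
G: (10 − 7.14)²/7.14 = 8.1796/7.14 = 1.1456
Sum = 11.283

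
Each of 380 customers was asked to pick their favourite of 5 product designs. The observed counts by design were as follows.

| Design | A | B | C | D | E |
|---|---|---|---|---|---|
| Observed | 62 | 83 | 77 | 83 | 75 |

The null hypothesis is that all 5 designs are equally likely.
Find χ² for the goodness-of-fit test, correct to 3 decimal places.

Under H₀ each category has probability 1/5, so each expected count is 380/5 = 76.
A: (62 − 76)²/76 = 196/76 = 2.5789
B: (83 − 76)²/76 = 49/76 = 0.6447
C: (77 − 76)²/76 = 1/76 = 0.0132
D: (83 − 76)²/76 = 49/76 = 0.6447
E: (75 − 76)²/76 = 1/76 = 0.0132
Sum = 3.895

3.895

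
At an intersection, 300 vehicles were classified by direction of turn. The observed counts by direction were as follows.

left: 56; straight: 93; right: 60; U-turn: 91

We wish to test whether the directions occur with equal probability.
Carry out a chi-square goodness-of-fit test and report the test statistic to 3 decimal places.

Expected count for each of the 4 categories: 300/4 = 75.
left: (56 − 75)²/75 = 361/75 = 4.8133
straight: (93 − 75)²/75 = 324/75 = 4.3200
right: (60 − 75)²/75 = 225/75 = 3.0000
U-turn: (91 − 75)²/75 = 256/75 = 3.4133
Sum = 15.547

15.547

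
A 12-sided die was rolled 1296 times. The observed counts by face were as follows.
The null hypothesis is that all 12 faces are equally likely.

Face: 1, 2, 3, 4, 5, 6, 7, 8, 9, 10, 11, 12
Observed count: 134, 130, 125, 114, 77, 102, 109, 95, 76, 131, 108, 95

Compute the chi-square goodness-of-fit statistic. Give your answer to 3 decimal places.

Under H₀ each category has probability 1/12, so each expected count is 1296/12 = 108.
1: (134 − 108)²/108 = 676/108 = 6.2593
2: (130 − 108)²/108 = 484/108 = 4.4815
3: (125 − 108)²/108 = 289/108 = 2.6759
4: (114 − 108)²/108 = 36/108 = 0.3333
5: (77 − 108)²/108 = 961/108 = 8.8981
6: (102 − 108)²/108 = 36/108 = 0.3333
7: (109 − 108)²/108 = 1/108 = 0.0093
8: (95 − 108)²/108 = 169/108 = 1.5648
9: (76 − 108)²/108 = 1024/108 = 9.4815
10: (131 − 108)²/108 = 529/108 = 4.8981
11: (108 − 108)²/108 = 0/108 = 0.0000
12: (95 − 108)²/108 = 169/108 = 1.5648
Sum = 40.500

40.500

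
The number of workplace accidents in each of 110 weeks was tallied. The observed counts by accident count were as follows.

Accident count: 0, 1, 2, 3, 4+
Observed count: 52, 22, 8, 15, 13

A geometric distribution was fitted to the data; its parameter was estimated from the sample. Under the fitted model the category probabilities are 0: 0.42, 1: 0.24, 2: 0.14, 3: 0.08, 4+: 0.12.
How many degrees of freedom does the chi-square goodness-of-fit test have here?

3

There are k = 5 categories and 1 parameter estimated from the data, so df = 5 − 1 − 1 = 3.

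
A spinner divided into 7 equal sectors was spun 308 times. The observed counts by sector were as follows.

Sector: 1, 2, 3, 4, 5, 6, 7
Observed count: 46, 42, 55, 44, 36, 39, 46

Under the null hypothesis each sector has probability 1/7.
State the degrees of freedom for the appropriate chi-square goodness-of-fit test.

There are k = 7 categories and no parameters were estimated from the data, so df = 7 − 1 = 6.

6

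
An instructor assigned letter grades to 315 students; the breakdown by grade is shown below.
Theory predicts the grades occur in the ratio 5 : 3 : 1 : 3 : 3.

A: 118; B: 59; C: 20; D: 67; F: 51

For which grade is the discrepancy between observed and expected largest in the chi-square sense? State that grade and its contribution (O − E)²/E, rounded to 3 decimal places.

Ratio total = 15. Expected counts: 315×5/15 = 105, 315×3/15 = 63, 315×1/15 = 21, 315×3/15 = 63, 315×3/15 = 63.
A: (118 − 105)²/105 = 169/105 = 1.6095
B: (59 − 63)²/63 = 16/63 = 0.2540
C: (20 − 21)²/21 = 1/21 = 0.0476
D: (67 − 63)²/63 = 16/63 = 0.2540
F: (51 − 63)²/63 = 144/63 = 2.2857
The largest term is for F: 2.286.

F, 2.286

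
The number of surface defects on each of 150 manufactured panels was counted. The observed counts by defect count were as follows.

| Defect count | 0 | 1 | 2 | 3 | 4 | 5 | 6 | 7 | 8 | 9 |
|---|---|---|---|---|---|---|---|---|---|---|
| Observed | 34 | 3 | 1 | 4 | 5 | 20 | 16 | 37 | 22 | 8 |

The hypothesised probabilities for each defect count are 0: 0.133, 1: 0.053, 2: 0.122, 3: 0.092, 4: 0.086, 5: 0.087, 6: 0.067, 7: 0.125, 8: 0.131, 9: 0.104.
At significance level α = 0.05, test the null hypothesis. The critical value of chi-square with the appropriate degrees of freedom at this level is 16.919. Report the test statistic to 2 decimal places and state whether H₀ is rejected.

70.10; reject

Expected counts E_i = n·p_i: 150×0.133 = 19.95, 150×0.053 = 7.95, 150×0.122 = 18.3, 150×0.092 = 13.8, 150×0.086 = 12.9, 150×0.087 = 13.05, 150×0.067 = 10.05, 150×0.125 = 18.75, 150×0.131 = 19.65, 150×0.104 = 15.6.
0: (34 − 19.95)²/19.95 = 197.4025/19.95 = 9.895
1: (3 − 7.95)²/7.95 = 24.5025/7.95 = 3.082
2: (1 − 18.3)²/18.3 = 299.29/18.3 = 16.355
3: (4 − 13.8)²/13.8 = 96.04/13.8 = 6.959
4: (5 − 12.9)²/12.9 = 62.41/12.9 = 4.838
5: (20 − 13.05)²/13.05 = 48.3025/13.05 = 3.701
6: (16 − 10.05)²/10.05 = 35.4025/10.05 = 3.523
7: (37 − 18.75)²/18.75 = 333.0625/18.75 = 17.763
8: (22 − 19.65)²/19.65 = 5.5225/19.65 = 0.281
9: (8 − 15.6)²/15.6 = 57.76/15.6 = 3.703
Sum = 70.10
df = 9. Since 70.10 > 16.919, we reject H₀.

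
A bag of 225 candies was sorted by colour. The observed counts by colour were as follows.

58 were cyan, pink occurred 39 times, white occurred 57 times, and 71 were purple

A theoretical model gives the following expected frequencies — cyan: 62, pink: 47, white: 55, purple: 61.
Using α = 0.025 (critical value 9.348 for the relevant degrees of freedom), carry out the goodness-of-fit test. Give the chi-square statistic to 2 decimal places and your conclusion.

3.33; do not reject

cyan: (58 − 62)²/62 = 16/62 = 0.258
pink: (39 − 47)²/47 = 64/47 = 1.362
white: (57 − 55)²/55 = 4/55 = 0.073
purple: (71 − 61)²/61 = 100/61 = 1.639
Sum = 3.33
df = 3. Since 3.33 < 9.348, we do not reject H₀.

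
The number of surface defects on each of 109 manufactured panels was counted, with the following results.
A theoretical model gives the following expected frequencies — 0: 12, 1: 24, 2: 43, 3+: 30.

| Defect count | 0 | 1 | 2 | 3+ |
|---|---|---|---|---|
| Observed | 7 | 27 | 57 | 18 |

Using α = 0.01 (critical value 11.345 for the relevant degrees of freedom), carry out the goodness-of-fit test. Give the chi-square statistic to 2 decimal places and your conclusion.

11.82; reject

cat         O        E   (O−E)²/E
0           7       12      2.083
1          27       24      0.375
2          57       43      4.558
3+         18       30      4.800
Sum = 11.82
df = 3. Since 11.82 > 11.345, we reject H₀.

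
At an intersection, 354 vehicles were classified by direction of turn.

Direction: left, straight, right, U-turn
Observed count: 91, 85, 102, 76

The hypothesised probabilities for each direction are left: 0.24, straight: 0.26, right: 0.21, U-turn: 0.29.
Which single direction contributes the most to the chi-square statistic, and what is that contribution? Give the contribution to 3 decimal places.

Expected counts E_i = n·p_i: 354×0.24 = 84.96, 354×0.26 = 92.04, 354×0.21 = 74.34, 354×0.29 = 102.66.
χ² = (91−84.96)²/84.96 + (85−92.04)²/92.04 + (102−74.34)²/74.34 + (76−102.66)²/102.66
   = 0.4294 + 0.5385 + 10.2916 + 6.9234
The largest term is for right: 10.292.

right, 10.292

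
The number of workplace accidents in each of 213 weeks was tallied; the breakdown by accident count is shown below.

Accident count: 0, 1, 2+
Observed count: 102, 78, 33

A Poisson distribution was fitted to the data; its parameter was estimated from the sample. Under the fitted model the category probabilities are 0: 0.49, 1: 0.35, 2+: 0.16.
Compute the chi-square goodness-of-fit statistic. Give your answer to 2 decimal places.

Expected counts E_i = n·p_i: 213×0.49 = 104.37, 213×0.35 = 74.55, 213×0.16 = 34.08.
χ² = (102−104.37)²/104.37 + (78−74.55)²/74.55 + (33−34.08)²/34.08
   = 0.054 + 0.160 + 0.034
Sum = 0.25

0.25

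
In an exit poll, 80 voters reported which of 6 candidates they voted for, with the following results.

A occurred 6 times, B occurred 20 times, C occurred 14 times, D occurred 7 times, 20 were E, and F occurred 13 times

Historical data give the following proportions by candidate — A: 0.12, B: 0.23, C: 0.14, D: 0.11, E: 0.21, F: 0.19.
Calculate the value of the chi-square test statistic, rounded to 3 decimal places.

3.485

Expected counts E_i = n·p_i: 80×0.12 = 9.6, 80×0.23 = 18.4, 80×0.14 = 11.2, 80×0.11 = 8.8, 80×0.21 = 16.8, 80×0.19 = 15.2.
A: (6 − 9.6)²/9.6 = 12.96/9.6 = 1.3500
B: (20 − 18.4)²/18.4 = 2.56/18.4 = 0.1391
C: (14 − 11.2)²/11.2 = 7.84/11.2 = 0.7000
D: (7 − 8.8)²/8.8 = 3.24/8.8 = 0.3682
E: (20 − 16.8)²/16.8 = 10.24/16.8 = 0.6095
F: (13 − 15.2)²/15.2 = 4.84/15.2 = 0.3184
Sum = 3.485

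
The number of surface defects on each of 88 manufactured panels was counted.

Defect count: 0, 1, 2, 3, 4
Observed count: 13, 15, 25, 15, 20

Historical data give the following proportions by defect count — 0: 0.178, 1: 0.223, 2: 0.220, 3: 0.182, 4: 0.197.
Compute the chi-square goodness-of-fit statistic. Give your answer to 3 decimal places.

3.660

Expected counts E_i = n·p_i: 88×0.178 = 15.664, 88×0.223 = 19.624, 88×0.220 = 19.36, 88×0.182 = 16.016, 88×0.197 = 17.336.
χ² = (13−15.664)²/15.664 + (15−19.624)²/19.624 + (25−19.36)²/19.36 + (15−16.016)²/16.016 + (20−17.336)²/17.336
   = 0.4531 + 1.0896 + 1.6431 + 0.0645 + 0.4094
Sum = 3.660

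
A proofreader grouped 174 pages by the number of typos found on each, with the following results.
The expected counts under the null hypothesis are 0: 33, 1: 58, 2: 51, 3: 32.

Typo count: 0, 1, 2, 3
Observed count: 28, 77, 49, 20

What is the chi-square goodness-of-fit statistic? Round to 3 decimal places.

11.560

χ² = (28−33)²/33 + (77−58)²/58 + (49−51)²/51 + (20−32)²/32
   = 0.7576 + 6.2241 + 0.0784 + 4.5000
Sum = 11.560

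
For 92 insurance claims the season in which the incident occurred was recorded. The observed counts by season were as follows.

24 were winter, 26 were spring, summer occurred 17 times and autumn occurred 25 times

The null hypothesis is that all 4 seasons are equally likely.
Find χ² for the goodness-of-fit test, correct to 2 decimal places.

Expected count for each of the 4 categories: 92/4 = 23.
cat         O        E   (O−E)²/E
winter     24       23      0.043
spring     26       23      0.391
summer     17       23      1.565
autumn     25       23      0.174
Sum = 2.17

2.17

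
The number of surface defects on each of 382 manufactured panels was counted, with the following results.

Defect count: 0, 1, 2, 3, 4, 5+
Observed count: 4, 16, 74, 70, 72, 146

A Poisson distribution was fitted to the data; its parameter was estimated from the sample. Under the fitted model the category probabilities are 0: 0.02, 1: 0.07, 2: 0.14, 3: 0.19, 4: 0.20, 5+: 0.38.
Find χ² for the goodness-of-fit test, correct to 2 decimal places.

Expected counts E_i = n·p_i: 382×0.02 = 7.64, 382×0.07 = 26.74, 382×0.14 = 53.48, 382×0.19 = 72.58, 382×0.20 = 76.4, 382×0.38 = 145.16.
χ² = (4−7.64)²/7.64 + (16−26.74)²/26.74 + (74−53.48)²/53.48 + (70−72.58)²/72.58 + (72−76.4)²/76.4 + (146−145.16)²/145.16
   = 1.734 + 4.314 + 7.873 + 0.092 + 0.253 + 0.005
Sum = 14.27

14.27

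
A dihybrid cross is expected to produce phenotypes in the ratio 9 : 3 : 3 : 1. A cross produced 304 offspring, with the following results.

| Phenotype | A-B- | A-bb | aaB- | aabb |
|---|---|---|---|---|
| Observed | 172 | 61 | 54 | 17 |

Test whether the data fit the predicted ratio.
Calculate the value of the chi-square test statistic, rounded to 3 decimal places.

0.655

Ratio total = 16. Expected counts: 304×9/16 = 171, 304×3/16 = 57, 304×3/16 = 57, 304×1/16 = 19.
A-B-: (172 − 171)²/171 = 1/171 = 0.0058
A-bb: (61 − 57)²/57 = 16/57 = 0.2807
aaB-: (54 − 57)²/57 = 9/57 = 0.1579
aabb: (17 − 19)²/19 = 4/19 = 0.2105
Sum = 0.655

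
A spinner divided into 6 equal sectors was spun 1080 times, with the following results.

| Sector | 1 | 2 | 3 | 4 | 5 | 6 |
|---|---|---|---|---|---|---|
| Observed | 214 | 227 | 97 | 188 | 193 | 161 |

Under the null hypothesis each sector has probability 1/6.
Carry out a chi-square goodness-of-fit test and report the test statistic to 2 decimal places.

Expected count for each of the 6 categories: 1080/6 = 180.
1: (214 − 180)²/180 = 1156/180 = 6.422
2: (227 − 180)²/180 = 2209/180 = 12.272
3: (97 − 180)²/180 = 6889/180 = 38.272
4: (188 − 180)²/180 = 64/180 = 0.356
5: (193 − 180)²/180 = 169/180 = 0.939
6: (161 − 180)²/180 = 361/180 = 2.006
Sum = 60.27

60.27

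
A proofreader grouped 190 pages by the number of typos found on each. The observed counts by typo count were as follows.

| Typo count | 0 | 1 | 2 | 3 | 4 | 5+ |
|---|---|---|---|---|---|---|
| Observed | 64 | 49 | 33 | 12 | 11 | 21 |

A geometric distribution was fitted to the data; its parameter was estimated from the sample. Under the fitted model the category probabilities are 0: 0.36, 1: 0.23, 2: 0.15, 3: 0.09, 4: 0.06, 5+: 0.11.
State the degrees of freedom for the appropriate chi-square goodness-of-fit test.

There are k = 6 categories and 1 parameter estimated from the data, so df = 6 − 1 − 1 = 4.

4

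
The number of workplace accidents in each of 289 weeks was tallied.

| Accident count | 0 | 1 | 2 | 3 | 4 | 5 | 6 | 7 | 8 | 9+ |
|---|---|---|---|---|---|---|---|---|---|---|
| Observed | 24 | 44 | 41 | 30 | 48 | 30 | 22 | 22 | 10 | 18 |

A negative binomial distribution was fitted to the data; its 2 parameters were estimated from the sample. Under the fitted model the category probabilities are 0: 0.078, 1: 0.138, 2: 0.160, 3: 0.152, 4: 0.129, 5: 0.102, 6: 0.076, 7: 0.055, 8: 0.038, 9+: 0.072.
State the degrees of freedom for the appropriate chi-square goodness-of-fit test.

7

There are k = 10 categories and 2 parameters estimated from the data, so df = 10 − 1 − 2 = 7.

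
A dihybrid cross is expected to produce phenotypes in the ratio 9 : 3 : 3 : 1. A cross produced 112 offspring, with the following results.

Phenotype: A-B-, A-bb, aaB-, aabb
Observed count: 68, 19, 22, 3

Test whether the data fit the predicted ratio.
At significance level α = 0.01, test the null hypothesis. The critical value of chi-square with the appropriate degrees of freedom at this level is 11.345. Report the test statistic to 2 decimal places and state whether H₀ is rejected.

2.92; do not reject

Ratio total = 16. Expected counts: 112×9/16 = 63, 112×3/16 = 21, 112×3/16 = 21, 112×1/16 = 7.
χ² = (68−63)²/63 + (19−21)²/21 + (22−21)²/21 + (3−7)²/7
   = 0.397 + 0.190 + 0.048 + 2.286
Sum = 2.92
df = 3. Since 2.92 < 11.345, we do not reject H₀.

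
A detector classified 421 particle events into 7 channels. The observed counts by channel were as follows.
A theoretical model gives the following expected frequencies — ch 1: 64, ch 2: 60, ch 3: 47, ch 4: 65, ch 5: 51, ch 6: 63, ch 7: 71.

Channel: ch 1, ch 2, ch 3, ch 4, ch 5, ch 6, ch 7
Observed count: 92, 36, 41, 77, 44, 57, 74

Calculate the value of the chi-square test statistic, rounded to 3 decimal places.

cat         O        E   (O−E)²/E
ch 1       92       64    12.2500
ch 2       36       60     9.6000
ch 3       41       47     0.7660
ch 4       77       65     2.2154
ch 5       44       51     0.9608
ch 6       57       63     0.5714
ch 7       74       71     0.1268
Sum = 26.490

26.490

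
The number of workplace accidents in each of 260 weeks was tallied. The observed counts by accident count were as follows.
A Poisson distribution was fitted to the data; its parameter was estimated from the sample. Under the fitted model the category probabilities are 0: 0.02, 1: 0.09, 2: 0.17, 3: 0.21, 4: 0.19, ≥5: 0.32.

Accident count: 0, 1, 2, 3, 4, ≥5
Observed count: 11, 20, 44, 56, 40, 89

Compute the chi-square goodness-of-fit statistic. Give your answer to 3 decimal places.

9.193

Expected counts E_i = n·p_i: 260×0.02 = 5.2, 260×0.09 = 23.4, 260×0.17 = 44.2, 260×0.21 = 54.6, 260×0.19 = 49.4, 260×0.32 = 83.2.
0: (11 − 5.2)²/5.2 = 33.64/5.2 = 6.4692
1: (20 − 23.4)²/23.4 = 11.56/23.4 = 0.4940
2: (44 − 44.2)²/44.2 = 0.04/44.2 = 0.0009
3: (56 − 54.6)²/54.6 = 1.96/54.6 = 0.0359
4: (40 − 49.4)²/49.4 = 88.36/49.4 = 1.7887
≥5: (89 − 83.2)²/83.2 = 33.64/83.2 = 0.4043
Sum = 9.193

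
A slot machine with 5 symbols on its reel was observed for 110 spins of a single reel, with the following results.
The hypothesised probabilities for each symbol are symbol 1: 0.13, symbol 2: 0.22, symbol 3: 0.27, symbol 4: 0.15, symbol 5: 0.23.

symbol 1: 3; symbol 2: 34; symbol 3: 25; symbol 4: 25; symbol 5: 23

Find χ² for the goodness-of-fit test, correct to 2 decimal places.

Expected counts E_i = n·p_i: 110×0.13 = 14.3, 110×0.22 = 24.2, 110×0.27 = 29.7, 110×0.15 = 16.5, 110×0.23 = 25.3.
cat           O        E   (O−E)²/E
symbol 1      3     14.3      8.929
symbol 2     34     24.2      3.969
symbol 3     25     29.7      0.744
symbol 4     25     16.5      4.379
symbol 5     23     25.3      0.209
Sum = 18.23

18.23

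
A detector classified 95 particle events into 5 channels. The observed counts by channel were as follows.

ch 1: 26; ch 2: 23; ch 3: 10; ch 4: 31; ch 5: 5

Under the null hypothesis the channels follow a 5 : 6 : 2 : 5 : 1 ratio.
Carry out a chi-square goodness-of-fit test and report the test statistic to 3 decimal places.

Ratio total = 19. Expected counts: 95×5/19 = 25, 95×6/19 = 30, 95×2/19 = 10, 95×5/19 = 25, 95×1/19 = 5.
ch 1: (26 − 25)²/25 = 1/25 = 0.0400
ch 2: (23 − 30)²/30 = 49/30 = 1.6333
ch 3: (10 − 10)²/10 = 0/10 = 0.0000
ch 4: (31 − 25)²/25 = 36/25 = 1.4400
ch 5: (5 − 5)²/5 = 0/5 = 0.0000
Sum = 3.113

3.113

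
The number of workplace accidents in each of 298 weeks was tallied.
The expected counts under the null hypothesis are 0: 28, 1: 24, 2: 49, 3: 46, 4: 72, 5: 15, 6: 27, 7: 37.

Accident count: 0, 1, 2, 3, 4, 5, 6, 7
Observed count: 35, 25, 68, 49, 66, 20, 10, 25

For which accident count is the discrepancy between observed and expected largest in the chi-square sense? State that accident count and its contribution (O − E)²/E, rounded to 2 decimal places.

6, 10.70

0: (35 − 28)²/28 = 49/28 = 1.750
1: (25 − 24)²/24 = 1/24 = 0.042
2: (68 − 49)²/49 = 361/49 = 7.367
3: (49 − 46)²/46 = 9/46 = 0.196
4: (66 − 72)²/72 = 36/72 = 0.500
5: (20 − 15)²/15 = 25/15 = 1.667
6: (10 − 27)²/27 = 289/27 = 10.704
7: (25 − 37)²/37 = 144/37 = 3.892
The largest term is for 6: 10.70.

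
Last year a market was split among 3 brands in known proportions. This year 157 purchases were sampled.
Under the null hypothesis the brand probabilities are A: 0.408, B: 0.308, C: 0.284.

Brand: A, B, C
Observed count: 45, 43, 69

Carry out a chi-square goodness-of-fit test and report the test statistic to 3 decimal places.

Expected counts E_i = n·p_i: 157×0.408 = 64.056, 157×0.308 = 48.356, 157×0.284 = 44.588.
cat         O        E   (O−E)²/E
A          45   64.056     5.6690
B          43   48.356     0.5932
C          69   44.588    13.3656
Sum = 19.628

19.628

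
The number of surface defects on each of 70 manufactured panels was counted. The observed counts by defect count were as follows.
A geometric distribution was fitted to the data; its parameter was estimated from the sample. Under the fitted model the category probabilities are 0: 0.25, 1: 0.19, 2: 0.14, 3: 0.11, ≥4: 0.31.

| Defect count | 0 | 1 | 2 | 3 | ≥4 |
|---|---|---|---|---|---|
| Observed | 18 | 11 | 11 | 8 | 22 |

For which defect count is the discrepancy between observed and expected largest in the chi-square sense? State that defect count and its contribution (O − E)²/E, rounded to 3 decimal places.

Expected counts E_i = n·p_i: 70×0.25 = 17.5, 70×0.19 = 13.3, 70×0.14 = 9.8, 70×0.11 = 7.7, 70×0.31 = 21.7.
χ² = (18−17.5)²/17.5 + (11−13.3)²/13.3 + (11−9.8)²/9.8 + (8−7.7)²/7.7 + (22−21.7)²/21.7
   = 0.0143 + 0.3977 + 0.1469 + 0.0117 + 0.0041
The largest term is for 1: 0.398.

1, 0.398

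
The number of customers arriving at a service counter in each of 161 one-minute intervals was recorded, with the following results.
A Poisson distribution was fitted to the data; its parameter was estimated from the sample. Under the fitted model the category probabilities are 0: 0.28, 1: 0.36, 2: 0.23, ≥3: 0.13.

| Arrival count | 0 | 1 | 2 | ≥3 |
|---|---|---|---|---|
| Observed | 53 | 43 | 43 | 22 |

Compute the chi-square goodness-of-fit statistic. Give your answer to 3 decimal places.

Expected counts E_i = n·p_i: 161×0.28 = 45.08, 161×0.36 = 57.96, 161×0.23 = 37.03, 161×0.13 = 20.93.
0: (53 − 45.08)²/45.08 = 62.7264/45.08 = 1.3914
1: (43 − 57.96)²/57.96 = 223.8016/57.96 = 3.8613
2: (43 − 37.03)²/37.03 = 35.6409/37.03 = 0.9625
≥3: (22 − 20.93)²/20.93 = 1.1449/20.93 = 0.0547
Sum = 6.270

6.270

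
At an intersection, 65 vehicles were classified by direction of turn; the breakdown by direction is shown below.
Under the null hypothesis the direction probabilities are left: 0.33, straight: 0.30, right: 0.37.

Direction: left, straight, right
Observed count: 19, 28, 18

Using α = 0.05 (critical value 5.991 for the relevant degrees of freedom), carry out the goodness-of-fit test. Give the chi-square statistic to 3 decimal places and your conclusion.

5.507; do not reject

Expected counts E_i = n·p_i: 65×0.33 = 21.45, 65×0.30 = 19.5, 65×0.37 = 24.05.
cat           O        E   (O−E)²/E
left         19    21.45     0.2798
straight     28     19.5     3.7051
right        18    24.05     1.5219
Sum = 5.507
df = 2. Since 5.507 < 5.991, we do not reject H₀.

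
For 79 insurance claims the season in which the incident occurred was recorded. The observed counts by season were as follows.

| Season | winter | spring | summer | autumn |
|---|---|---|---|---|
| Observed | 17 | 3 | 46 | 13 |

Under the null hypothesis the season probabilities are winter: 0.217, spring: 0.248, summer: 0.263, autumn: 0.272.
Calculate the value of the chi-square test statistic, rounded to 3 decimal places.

Expected counts E_i = n·p_i: 79×0.217 = 17.143, 79×0.248 = 19.592, 79×0.263 = 20.777, 79×0.272 = 21.488.
χ² = (17−17.143)²/17.143 + (3−19.592)²/19.592 + (46−20.777)²/20.777 + (13−21.488)²/21.488
   = 0.0012 + 14.0514 + 30.6204 + 3.3529
Sum = 48.026

48.026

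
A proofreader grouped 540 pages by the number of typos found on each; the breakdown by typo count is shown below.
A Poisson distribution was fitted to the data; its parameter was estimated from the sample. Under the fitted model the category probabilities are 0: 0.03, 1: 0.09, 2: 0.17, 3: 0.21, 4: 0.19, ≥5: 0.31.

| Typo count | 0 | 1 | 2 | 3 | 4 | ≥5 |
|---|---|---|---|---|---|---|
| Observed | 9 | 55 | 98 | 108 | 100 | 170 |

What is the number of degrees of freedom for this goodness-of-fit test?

There are k = 6 categories and 1 parameter estimated from the data, so df = 6 − 1 − 1 = 4.

4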